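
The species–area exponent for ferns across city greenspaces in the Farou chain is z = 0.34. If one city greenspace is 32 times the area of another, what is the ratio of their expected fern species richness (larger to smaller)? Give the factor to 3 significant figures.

S₂/S₁ = (A₂/A₁)^z = 32^0.34
ln(S₂/S₁) = 0.34 × ln 32 = 0.34 × 3.4657 = 1.1784
S₂/S₁ = e^1.1784 ≈ 3.249

3.25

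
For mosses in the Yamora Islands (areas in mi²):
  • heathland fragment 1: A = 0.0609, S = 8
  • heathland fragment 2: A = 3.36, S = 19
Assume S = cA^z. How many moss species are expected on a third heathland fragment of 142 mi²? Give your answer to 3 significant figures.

z = ln(19/8) / ln(3.36/0.0609) = 0.8650 / 4.0105 = 0.2157
c = 8 / 0.0609^0.2157 = 8 / 0.5468 = 14.63
S₃ = 14.63 × 142^0.2157 = 14.63 × 2.912 ≈ 42.6

42.6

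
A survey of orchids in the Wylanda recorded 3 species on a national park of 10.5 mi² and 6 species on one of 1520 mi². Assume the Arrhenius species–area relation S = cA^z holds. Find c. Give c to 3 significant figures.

z = ln(S₂/S₁) / ln(A₂/A₁) = ln(6/3) / ln(1520/10.5) = 0.6931 / 4.9751 = 0.1393
c = S₁ / A₁^z = 3 / 10.5^0.1393 = 3 / 1.388 = 2.162

2.16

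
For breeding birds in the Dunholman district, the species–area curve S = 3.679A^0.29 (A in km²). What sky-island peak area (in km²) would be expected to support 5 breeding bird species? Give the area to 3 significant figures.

2.88 km²

5 = 3.679 × A^0.29  ⇒  A^0.29 = 5/3.679 = 1.359
ln A = ln(1.359) / 0.29 = 0.3068 / 0.29 = 1.0579
A = e^1.0579 ≈ 2.88 km²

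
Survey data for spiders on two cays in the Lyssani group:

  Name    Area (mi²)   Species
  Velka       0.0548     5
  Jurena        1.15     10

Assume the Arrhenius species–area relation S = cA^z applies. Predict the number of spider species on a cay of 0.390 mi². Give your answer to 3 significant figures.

z = ln(10/5) / ln(1.15/0.0548) = 0.6931 / 3.0438 = 0.2277
c = 5 / 0.0548^0.2277 = 5 / 0.5162 = 9.687
S₃ = 9.687 × 0.39^0.2277 = 9.687 × 0.807 ≈ 7.817

7.82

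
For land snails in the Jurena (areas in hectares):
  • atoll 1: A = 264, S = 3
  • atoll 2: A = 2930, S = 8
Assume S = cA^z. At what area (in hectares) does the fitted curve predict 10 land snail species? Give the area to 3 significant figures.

5070 hectares

z = ln(8/3) / ln(2930/264) = 0.9808 / 2.4068 = 0.4075
c = 3 / 264^0.4075 = 3 / 9.702 = 0.3092
A = (10/0.3092)^(1/0.4075) ⇒ ln A = ln(32.34)/0.4075 = 8.5303
A = e^8.5303 ≈ 5066 hectares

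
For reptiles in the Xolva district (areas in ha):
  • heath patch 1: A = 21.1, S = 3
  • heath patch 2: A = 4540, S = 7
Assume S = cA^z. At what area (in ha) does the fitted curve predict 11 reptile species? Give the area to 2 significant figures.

80000 ha

z = ln(7/3) / ln(4540/21.1) = 0.8473 / 5.3714 = 0.1577
c = 3 / 21.1^0.1577 = 3 / 1.618 = 1.854
A = (11/1.854)^(1/0.1577) ⇒ ln A = ln(5.932)/0.1577 = 11.2860
A = e^11.2860 ≈ 79700 ha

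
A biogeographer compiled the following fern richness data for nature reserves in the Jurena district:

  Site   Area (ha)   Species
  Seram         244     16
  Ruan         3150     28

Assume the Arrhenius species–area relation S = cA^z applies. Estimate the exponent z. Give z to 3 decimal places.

Taking logs: ln S = ln c + z ln A, so z = (ln S₂ − ln S₁)/(ln A₂ − ln A₁).
z = ln(28/16) / ln(3150/244) = ln(1.75) / ln(12.91) = 0.5596 / 2.5580 = 0.2188

0.219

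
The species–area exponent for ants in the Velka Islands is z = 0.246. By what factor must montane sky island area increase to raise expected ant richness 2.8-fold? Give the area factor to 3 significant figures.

(A₂/A₁)^0.246 = 2.8, so A₂/A₁ = 2.8^(1/0.246) = 2.8^4.065
ln(A₂/A₁) = ln 2.8 / 0.246 = 1.0296 / 0.246 = 4.1854
A₂/A₁ = e^4.1854 ≈ 65.72

65.7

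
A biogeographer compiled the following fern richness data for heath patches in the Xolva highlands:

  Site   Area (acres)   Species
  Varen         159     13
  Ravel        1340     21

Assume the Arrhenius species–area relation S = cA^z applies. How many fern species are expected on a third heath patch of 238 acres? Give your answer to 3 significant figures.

z = ln(21/13) / ln(1340/159) = 0.4796 / 2.1315 = 0.2250
c = 13 / 159^0.2250 = 13 / 3.128 = 4.156
S₃ = 4.156 × 238^0.2250 = 4.156 × 3.425 ≈ 14.23

14.2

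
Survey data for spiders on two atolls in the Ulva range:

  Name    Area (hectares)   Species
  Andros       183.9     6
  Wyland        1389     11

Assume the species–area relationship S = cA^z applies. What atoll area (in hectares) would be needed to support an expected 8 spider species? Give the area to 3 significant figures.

480 hectares

z = ln(11/6) / ln(1389/183.9) = 0.6061 / 2.0219 = 0.2998
c = 6 / 183.9^0.2998 = 6 / 4.774 = 1.257
A = (8/1.257)^(1/0.2998) ⇒ ln A = ln(6.365)/0.2998 = 6.1740
A = e^6.1740 ≈ 480.1 hectares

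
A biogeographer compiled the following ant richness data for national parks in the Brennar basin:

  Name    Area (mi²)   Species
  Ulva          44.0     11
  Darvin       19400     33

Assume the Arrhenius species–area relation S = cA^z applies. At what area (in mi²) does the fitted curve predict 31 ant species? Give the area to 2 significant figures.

14000 mi²

z = ln(33/11) / ln(19400/44) = 1.0986 / 6.0888 = 0.1804
c = 11 / 44^0.1804 = 11 / 1.979 = 5.557
A = (31/5.557)^(1/0.1804) ⇒ ln A = ln(5.578)/0.1804 = 9.5265
A = e^9.5265 ≈ 13719 mi²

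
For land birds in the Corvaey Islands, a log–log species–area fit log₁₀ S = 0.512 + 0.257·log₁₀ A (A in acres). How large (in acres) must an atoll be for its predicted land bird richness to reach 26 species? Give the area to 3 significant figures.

3260 acres

26 = 3.251 × A^0.257  ⇒  A^0.257 = 26/3.251 = 7.998
ln A = ln(7.998) / 0.257 = 2.0792 / 0.257 = 8.0902
A = e^8.0902 ≈ 3262 acres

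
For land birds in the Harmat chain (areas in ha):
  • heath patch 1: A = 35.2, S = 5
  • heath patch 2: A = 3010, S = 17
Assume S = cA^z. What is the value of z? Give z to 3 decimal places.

Taking logs: ln S = ln c + z ln A, so z = (ln S₂ − ln S₁)/(ln A₂ − ln A₁).
z = ln(17/5) / ln(3010/35.2) = ln(3.4) / ln(85.51) = 1.2238 / 4.4486 = 0.2751

0.275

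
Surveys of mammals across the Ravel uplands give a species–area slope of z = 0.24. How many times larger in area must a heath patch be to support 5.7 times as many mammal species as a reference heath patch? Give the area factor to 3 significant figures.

(A₂/A₁)^0.24 = 5.7, so A₂/A₁ = 5.7^(1/0.24) = 5.7^4.167
ln(A₂/A₁) = ln 5.7 / 0.24 = 1.7405 / 0.24 = 7.2519
A₂/A₁ = e^7.2519 ≈ 1411

1410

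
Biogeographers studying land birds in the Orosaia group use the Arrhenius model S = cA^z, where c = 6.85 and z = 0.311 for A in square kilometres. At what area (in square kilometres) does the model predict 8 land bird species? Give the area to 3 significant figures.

1.65 square kilometres

8 = 6.85 × A^0.311  ⇒  A^0.311 = 8/6.85 = 1.168
ln A = ln(1.168) / 0.311 = 0.1552 / 0.311 = 0.4990
A = e^0.4990 ≈ 1.647 square kilometres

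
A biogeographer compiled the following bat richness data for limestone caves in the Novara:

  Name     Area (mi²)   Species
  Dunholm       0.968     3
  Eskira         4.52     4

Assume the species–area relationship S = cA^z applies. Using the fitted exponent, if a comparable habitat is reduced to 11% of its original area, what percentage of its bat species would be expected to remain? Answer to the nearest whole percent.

z = ln(4/3) / ln(4.52/0.968) = 0.2877 / 1.5410 = 0.1867
S_new/S_old = (A_new/A_old)^z = 0.11^0.1867 = exp(0.1867 × -2.2073) = 0.6623

66%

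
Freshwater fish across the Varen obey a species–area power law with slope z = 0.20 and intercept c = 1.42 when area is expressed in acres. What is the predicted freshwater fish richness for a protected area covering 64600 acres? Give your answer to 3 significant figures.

S = 1.42 × 64600^0.2 = 1.42 × 9.163 ≈ 13.01

13.0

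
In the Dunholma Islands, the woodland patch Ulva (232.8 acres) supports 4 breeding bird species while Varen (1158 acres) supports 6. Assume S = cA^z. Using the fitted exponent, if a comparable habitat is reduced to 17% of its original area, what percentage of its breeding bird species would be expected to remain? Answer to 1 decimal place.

63.9%

z = ln(6/4) / ln(1158/232.8) = 0.4055 / 1.6043 = 0.2527
S_new/S_old = (A_new/A_old)^z = 0.17^0.2527 = exp(0.2527 × -1.7720) = 0.639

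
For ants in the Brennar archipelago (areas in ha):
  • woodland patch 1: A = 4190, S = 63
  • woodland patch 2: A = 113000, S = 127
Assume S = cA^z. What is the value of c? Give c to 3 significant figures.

z = ln(S₂/S₁) / ln(A₂/A₁) = ln(127/63) / ln(113000/4190) = 0.7011 / 3.2947 = 0.2128
c = S₁ / A₁^z = 63 / 4190^0.2128 = 63 / 5.899 = 10.68

10.7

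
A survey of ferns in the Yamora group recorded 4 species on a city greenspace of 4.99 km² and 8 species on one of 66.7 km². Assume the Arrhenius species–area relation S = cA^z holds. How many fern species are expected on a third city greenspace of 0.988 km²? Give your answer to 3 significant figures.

z = ln(8/4) / ln(66.7/4.99) = 0.6931 / 2.5928 = 0.2673
c = 4 / 4.99^0.2673 = 4 / 1.537 = 2.603
S₃ = 2.603 × 0.988^0.2673 = 2.603 × 0.9968 ≈ 2.594

2.59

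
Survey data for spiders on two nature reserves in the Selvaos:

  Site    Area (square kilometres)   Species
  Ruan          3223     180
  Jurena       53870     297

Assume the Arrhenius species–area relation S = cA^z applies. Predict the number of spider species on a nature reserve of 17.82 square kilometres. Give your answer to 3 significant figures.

71.4

z = ln(297/180) / ln(53870/3223) = 0.5008 / 2.8163 = 0.1778
c = 180 / 3223^0.1778 = 180 / 4.206 = 42.8
S₃ = 42.8 × 17.82^0.1778 = 42.8 × 1.669 ≈ 71.43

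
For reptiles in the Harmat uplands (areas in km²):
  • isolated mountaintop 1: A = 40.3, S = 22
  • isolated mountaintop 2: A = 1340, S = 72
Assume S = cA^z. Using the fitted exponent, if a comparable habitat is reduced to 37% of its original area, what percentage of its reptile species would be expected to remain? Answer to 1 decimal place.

71.4%

z = ln(72/22) / ln(1340/40.3) = 1.1856 / 3.5041 = 0.3384
S_new/S_old = (A_new/A_old)^z = 0.37^0.3384 = exp(0.3384 × -0.9943) = 0.7143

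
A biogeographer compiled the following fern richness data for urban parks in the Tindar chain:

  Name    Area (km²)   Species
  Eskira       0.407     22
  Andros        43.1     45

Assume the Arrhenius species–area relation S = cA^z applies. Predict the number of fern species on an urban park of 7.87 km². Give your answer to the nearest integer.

35

z = ln(45/22) / ln(43.1/0.407) = 0.7156 / 4.6625 = 0.1535
c = 22 / 0.407^0.1535 = 22 / 0.8711 = 25.25
S₃ = 25.25 × 7.87^0.1535 = 25.25 × 1.373 ≈ 34.66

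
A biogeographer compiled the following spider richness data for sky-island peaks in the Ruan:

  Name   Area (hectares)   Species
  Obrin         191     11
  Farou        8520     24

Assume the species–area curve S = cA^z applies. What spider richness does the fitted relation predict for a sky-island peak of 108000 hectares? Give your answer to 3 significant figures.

z = ln(24/11) / ln(8520/191) = 0.7802 / 3.7979 = 0.2054
c = 11 / 191^0.2054 = 11 / 2.941 = 3.74
S₃ = 3.74 × 108000^0.2054 = 3.74 × 10.81 ≈ 40.44

40.4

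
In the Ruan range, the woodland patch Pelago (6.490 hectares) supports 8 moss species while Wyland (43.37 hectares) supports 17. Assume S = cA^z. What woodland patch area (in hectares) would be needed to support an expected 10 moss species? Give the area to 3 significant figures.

z = ln(17/8) / ln(43.37/6.49) = 0.7538 / 1.8995 = 0.3968
c = 8 / 6.49^0.3968 = 8 / 2.1 = 3.809
A = (10/3.809)^(1/0.3968) ⇒ ln A = ln(2.626)/0.3968 = 2.4326
A = e^2.4326 ≈ 11.39 hectares

11.4 hectares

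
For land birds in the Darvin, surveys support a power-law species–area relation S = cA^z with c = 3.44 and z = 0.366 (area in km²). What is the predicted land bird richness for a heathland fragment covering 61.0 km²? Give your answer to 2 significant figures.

S = 3.44 × 61^0.366
ln S = ln 3.44 + 0.366 × ln 61 = 1.2355 + 0.366 × 4.1109 = 2.7401
S = e^2.7401 ≈ 15.49

15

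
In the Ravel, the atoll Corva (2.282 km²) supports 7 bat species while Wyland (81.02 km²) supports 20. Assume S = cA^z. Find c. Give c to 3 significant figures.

5.49

z = ln(S₂/S₁) / ln(A₂/A₁) = ln(20/7) / ln(81.02/2.282) = 1.0498 / 3.5696 = 0.2941
c = S₁ / A₁^z = 7 / 2.282^0.2941 = 7 / 1.275 = 5.492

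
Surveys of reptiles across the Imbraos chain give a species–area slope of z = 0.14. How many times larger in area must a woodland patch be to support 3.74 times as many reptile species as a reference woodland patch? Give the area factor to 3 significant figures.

12400

(A₂/A₁)^0.14 = 3.74, so A₂/A₁ = 3.74^(1/0.14) = 3.74^7.143
ln(A₂/A₁) = ln 3.74 / 0.14 = 1.3191 / 0.14 = 9.4220
A₂/A₁ = e^9.4220 ≈ 12358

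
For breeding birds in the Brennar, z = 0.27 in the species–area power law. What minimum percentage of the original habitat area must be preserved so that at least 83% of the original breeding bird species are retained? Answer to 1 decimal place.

50.2%

Need (A_new/A_old)^0.27 = 0.83, so A_new/A_old = 0.83^(1/0.27) = 0.83^3.704
ln(A_new/A_old) = ln 0.83 / 0.27 = -0.1863 / 0.27 = -0.6901
A_new/A_old = e^-0.6901 ≈ 0.5015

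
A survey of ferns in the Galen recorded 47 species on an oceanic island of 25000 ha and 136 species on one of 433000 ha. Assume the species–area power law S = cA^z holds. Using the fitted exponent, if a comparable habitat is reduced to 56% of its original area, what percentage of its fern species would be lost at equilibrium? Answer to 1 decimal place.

z = ln(136/47) / ln(433000/25000) = 1.0625 / 2.8519 = 0.3726
S_new/S_old = (A_new/A_old)^z = 0.56^0.3726 = exp(0.3726 × -0.5798) = 0.8057
Fraction lost = 1 − 0.8057 = 0.1943

19.4%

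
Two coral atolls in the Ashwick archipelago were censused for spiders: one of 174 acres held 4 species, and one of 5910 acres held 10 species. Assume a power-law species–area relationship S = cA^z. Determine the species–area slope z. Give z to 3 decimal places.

0.260

Taking logs: ln S = ln c + z ln A, so z = (ln S₂ − ln S₁)/(ln A₂ − ln A₁).
z = ln(10/4) / ln(5910/174) = ln(2.5) / ln(33.97) = 0.9163 / 3.5253 = 0.2599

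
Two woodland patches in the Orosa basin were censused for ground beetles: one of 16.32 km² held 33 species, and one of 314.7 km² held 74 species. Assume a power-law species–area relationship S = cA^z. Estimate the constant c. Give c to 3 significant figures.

z = ln(S₂/S₁) / ln(A₂/A₁) = ln(74/33) / ln(314.7/16.32) = 0.8076 / 2.9592 = 0.2729
c = S₁ / A₁^z = 33 / 16.32^0.2729 = 33 / 2.143 = 15.4

15.4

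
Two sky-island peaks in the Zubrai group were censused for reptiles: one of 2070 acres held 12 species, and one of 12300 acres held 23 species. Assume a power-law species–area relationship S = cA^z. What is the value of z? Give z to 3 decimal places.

0.365

Taking logs: ln S = ln c + z ln A, so z = (ln S₂ − ln S₁)/(ln A₂ − ln A₁).
z = ln(23/12) / ln(12300/2070) = ln(1.917) / ln(5.942) = 0.6506 / 1.7821 = 0.3651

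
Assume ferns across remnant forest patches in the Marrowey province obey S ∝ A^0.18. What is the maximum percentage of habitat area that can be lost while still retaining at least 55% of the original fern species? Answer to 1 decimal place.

96.4%

Need (A_new/A_old)^0.18 = 0.55, so A_new/A_old = 0.55^(1/0.18) = 0.55^5.556
ln(A_new/A_old) = ln 0.55 / 0.18 = -0.5978 / 0.18 = -3.3213
A_new/A_old = e^-3.3213 ≈ 0.03611
Fraction that can be lost = 1 − 0.03611 = 0.9639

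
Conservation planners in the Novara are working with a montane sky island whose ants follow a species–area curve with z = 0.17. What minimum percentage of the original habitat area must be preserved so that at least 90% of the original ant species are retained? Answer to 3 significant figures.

53.8%

Need (A_new/A_old)^0.17 = 0.9, so A_new/A_old = 0.9^(1/0.17) = 0.9^5.882
ln(A_new/A_old) = ln 0.9 / 0.17 = -0.1054 / 0.17 = -0.6198
A_new/A_old = e^-0.6198 ≈ 0.5381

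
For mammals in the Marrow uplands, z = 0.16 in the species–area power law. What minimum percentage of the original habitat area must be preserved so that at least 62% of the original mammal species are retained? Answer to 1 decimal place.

Need (A_new/A_old)^0.16 = 0.62, so A_new/A_old = 0.62^(1/0.16) = 0.62^6.25
ln(A_new/A_old) = ln 0.62 / 0.16 = -0.4780 / 0.16 = -2.9877
A_new/A_old = e^-2.9877 ≈ 0.0504

5.0%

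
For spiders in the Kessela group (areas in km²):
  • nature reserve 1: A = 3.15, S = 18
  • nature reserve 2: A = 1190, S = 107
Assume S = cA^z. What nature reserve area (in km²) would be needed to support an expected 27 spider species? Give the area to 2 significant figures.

z = ln(107/18) / ln(1190/3.15) = 1.7825 / 5.9343 = 0.3004
c = 18 / 3.15^0.3004 = 18 / 1.411 = 12.75
A = (27/12.75)^(1/0.3004) ⇒ ln A = ln(2.117)/0.3004 = 2.4973
A = e^2.4973 ≈ 12.15 km²

12 km²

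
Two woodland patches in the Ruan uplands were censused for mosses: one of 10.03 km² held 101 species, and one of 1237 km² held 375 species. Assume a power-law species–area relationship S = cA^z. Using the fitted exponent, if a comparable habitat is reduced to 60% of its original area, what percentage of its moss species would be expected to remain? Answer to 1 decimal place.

z = ln(375/101) / ln(1237/10.03) = 1.3118 / 4.8149 = 0.2724
S_new/S_old = (A_new/A_old)^z = 0.6^0.2724 = exp(0.2724 × -0.5108) = 0.8701

87.0%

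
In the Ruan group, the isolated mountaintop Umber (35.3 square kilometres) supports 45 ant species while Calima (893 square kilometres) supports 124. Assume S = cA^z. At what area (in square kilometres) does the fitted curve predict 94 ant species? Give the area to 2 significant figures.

370 square kilometres

z = ln(124/45) / ln(893/35.3) = 1.0136 / 3.2307 = 0.3137
c = 45 / 35.3^0.3137 = 45 / 3.059 = 14.71
A = (94/14.71)^(1/0.3137) ⇒ ln A = ln(6.39)/0.3137 = 5.9117
A = e^5.9117 ≈ 369.4 square kilometres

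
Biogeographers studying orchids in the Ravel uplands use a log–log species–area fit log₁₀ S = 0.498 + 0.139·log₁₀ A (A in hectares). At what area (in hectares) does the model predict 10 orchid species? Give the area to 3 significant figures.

4090 hectares

10 = 3.148 × A^0.139  ⇒  A^0.139 = 10/3.148 = 3.177
ln A = ln(3.177) / 0.139 = 1.1559 / 0.139 = 8.3158
A = e^8.3158 ≈ 4088 hectares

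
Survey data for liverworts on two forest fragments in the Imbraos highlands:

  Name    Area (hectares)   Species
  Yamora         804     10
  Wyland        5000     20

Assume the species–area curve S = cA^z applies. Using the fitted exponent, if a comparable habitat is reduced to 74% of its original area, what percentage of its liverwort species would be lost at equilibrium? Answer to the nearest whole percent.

z = ln(20/10) / ln(5000/804) = 0.6931 / 1.8276 = 0.3793
S_new/S_old = (A_new/A_old)^z = 0.74^0.3793 = exp(0.3793 × -0.3011) = 0.8921
Fraction lost = 1 − 0.8921 = 0.1079

11%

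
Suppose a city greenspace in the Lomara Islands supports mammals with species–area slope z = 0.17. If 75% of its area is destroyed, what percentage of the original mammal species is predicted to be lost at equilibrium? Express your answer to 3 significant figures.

21.0%

S_new/S_old = (A_new/A_old)^z = 0.25^0.17
= exp(0.17 × ln 0.25) = exp(0.17 × -1.3863) = exp(-0.2357) ≈ 0.79
Fraction lost = 1 − 0.79 = 0.21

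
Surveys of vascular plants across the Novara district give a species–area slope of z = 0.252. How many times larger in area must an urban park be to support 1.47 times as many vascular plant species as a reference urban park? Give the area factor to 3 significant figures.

4.61

(A₂/A₁)^0.252 = 1.47, so A₂/A₁ = 1.47^(1/0.252) = 1.47^3.968
ln(A₂/A₁) = ln 1.47 / 0.252 = 0.3853 / 0.252 = 1.5288
A₂/A₁ = e^1.5288 ≈ 4.613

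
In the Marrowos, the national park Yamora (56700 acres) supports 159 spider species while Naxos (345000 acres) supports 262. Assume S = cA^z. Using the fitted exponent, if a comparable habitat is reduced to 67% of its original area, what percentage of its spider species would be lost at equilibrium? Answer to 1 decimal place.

z = ln(262/159) / ln(345000/56700) = 0.4994 / 1.8058 = 0.2766
S_new/S_old = (A_new/A_old)^z = 0.67^0.2766 = exp(0.2766 × -0.4005) = 0.8951
Fraction lost = 1 − 0.8951 = 0.1049

10.5%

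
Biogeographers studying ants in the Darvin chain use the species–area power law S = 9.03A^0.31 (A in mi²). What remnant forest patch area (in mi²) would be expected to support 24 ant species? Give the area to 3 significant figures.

23.4 mi²

24 = 9.03 × A^0.31  ⇒  A^0.31 = 24/9.03 = 2.658
ln A = ln(2.658) / 0.31 = 0.9775 / 0.31 = 3.1532
A = e^3.1532 ≈ 23.41 mi²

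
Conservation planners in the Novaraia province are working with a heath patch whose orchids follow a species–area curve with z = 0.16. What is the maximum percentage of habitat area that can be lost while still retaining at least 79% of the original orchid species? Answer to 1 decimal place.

77.1%

Need (A_new/A_old)^0.16 = 0.79, so A_new/A_old = 0.79^(1/0.16) = 0.79^6.25
ln(A_new/A_old) = ln 0.79 / 0.16 = -0.2357 / 0.16 = -1.4733
A_new/A_old = e^-1.4733 ≈ 0.2292
Fraction that can be lost = 1 − 0.2292 = 0.7708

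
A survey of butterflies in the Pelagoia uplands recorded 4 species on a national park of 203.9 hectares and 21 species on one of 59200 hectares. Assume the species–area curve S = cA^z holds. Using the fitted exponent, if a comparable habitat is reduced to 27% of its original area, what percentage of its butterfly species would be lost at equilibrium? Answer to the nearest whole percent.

32%

z = ln(21/4) / ln(59200/203.9) = 1.6582 / 5.6710 = 0.2924
S_new/S_old = (A_new/A_old)^z = 0.27^0.2924 = exp(0.2924 × -1.3093) = 0.6819
Fraction lost = 1 − 0.6819 = 0.3181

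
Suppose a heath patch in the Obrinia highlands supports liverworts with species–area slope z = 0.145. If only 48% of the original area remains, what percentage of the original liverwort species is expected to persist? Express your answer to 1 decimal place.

89.9%

S_new/S_old = (A_new/A_old)^z = 0.48^0.145
= exp(0.145 × ln 0.48) = exp(0.145 × -0.7340) = exp(-0.1064) ≈ 0.899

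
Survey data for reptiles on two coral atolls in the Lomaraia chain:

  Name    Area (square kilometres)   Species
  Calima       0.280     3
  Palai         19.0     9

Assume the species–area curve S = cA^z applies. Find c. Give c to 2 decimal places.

4.18

z = ln(S₂/S₁) / ln(A₂/A₁) = ln(9/3) / ln(19/0.28) = 1.0986 / 4.2174 = 0.2605
c = S₁ / A₁^z = 3 / 0.28^0.2605 = 3 / 0.7178 = 4.18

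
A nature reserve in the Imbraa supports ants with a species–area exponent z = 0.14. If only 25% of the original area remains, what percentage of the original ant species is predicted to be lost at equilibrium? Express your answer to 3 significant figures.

S_new/S_old = (A_new/A_old)^z = 0.25^0.14
= exp(0.14 × ln 0.25) = exp(0.14 × -1.3863) = exp(-0.1941) ≈ 0.8236
Fraction lost = 1 − 0.8236 = 0.1764

17.6%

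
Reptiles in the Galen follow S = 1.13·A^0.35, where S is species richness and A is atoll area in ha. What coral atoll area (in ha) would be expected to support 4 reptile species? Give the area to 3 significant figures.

4 = 1.13 × A^0.35  ⇒  A^0.35 = 4/1.13 = 3.54
ln A = ln(3.54) / 0.35 = 1.2641 / 0.35 = 3.6116
A = e^3.6116 ≈ 37.03 ha

37.0 ha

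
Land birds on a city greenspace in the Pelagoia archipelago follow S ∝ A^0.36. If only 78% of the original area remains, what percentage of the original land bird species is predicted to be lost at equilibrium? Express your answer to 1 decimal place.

S_new/S_old = (A_new/A_old)^z = 0.78^0.36
= exp(0.36 × ln 0.78) = exp(0.36 × -0.2485) = exp(-0.0894) ≈ 0.9144
Fraction lost = 1 − 0.9144 = 0.08556

8.6%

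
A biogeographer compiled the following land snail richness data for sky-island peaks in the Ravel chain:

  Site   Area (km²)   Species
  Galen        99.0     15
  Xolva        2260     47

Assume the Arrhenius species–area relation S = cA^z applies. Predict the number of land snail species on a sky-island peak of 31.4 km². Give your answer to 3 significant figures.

9.86

z = ln(47/15) / ln(2260/99) = 1.1421 / 3.1280 = 0.3651
c = 15 / 99^0.3651 = 15 / 5.354 = 2.802
S₃ = 2.802 × 31.4^0.3651 = 2.802 × 3.52 ≈ 9.863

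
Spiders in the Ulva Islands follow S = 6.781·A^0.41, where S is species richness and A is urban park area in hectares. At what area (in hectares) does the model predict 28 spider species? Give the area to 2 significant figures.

28 = 6.781 × A^0.41  ⇒  A^0.41 = 28/6.781 = 4.129
ln A = ln(4.129) / 0.41 = 1.4181 / 0.41 = 3.4587
A = e^3.4587 ≈ 31.78 hectares

32 hectares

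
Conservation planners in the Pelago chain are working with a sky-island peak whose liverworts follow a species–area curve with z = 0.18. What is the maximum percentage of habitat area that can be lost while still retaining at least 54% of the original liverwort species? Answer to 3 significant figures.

Need (A_new/A_old)^0.18 = 0.54, so A_new/A_old = 0.54^(1/0.18) = 0.54^5.556
ln(A_new/A_old) = ln 0.54 / 0.18 = -0.6162 / 0.18 = -3.4233
A_new/A_old = e^-3.4233 ≈ 0.03261
Fraction that can be lost = 1 − 0.03261 = 0.9674

96.7%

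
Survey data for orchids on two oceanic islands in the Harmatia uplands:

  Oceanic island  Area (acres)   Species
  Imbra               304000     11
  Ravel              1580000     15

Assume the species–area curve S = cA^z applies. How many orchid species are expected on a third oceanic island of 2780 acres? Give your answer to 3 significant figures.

z = ln(15/11) / ln(1580000/304000) = 0.3102 / 1.6482 = 0.1882
c = 11 / 304000^0.1882 = 11 / 10.76 = 1.022
S₃ = 1.022 × 2780^0.1882 = 1.022 × 4.447 ≈ 4.547

4.55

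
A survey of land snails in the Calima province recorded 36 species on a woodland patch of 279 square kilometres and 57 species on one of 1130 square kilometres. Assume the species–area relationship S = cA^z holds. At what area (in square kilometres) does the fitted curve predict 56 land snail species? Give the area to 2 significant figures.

1100 square kilometres

z = ln(57/36) / ln(1130/279) = 0.4595 / 1.3988 = 0.3285
c = 36 / 279^0.3285 = 36 / 6.36 = 5.66
A = (56/5.66)^(1/0.3285) ⇒ ln A = ln(9.893)/0.3285 = 6.9761
A = e^6.9761 ≈ 1071 square kilometres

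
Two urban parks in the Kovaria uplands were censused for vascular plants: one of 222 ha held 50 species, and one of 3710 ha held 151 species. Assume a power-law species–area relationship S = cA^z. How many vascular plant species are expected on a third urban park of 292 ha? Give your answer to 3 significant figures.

55.7

z = ln(151/50) / ln(3710/222) = 1.1053 / 2.8161 = 0.3925
c = 50 / 222^0.3925 = 50 / 8.335 = 5.999
S₃ = 5.999 × 292^0.3925 = 5.999 × 9.281 ≈ 55.68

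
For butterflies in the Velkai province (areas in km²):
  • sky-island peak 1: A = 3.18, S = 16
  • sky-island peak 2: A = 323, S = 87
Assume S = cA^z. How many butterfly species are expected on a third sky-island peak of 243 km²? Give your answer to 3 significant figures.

z = ln(87/16) / ln(323/3.18) = 1.6933 / 4.6208 = 0.3665
c = 16 / 3.18^0.3665 = 16 / 1.528 = 10.47
S₃ = 10.47 × 243^0.3665 = 10.47 × 7.486 ≈ 78.38

78.4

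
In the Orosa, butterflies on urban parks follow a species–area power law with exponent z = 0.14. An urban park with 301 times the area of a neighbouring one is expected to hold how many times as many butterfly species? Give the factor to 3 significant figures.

S₂/S₁ = (A₂/A₁)^z = 301^0.14
ln(S₂/S₁) = 0.14 × ln 301 = 0.14 × 5.7071 = 0.7990
S₂/S₁ = e^0.7990 ≈ 2.223

2.22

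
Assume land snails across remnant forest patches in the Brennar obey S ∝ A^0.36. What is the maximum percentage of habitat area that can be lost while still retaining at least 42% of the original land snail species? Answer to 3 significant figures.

Need (A_new/A_old)^0.36 = 0.42, so A_new/A_old = 0.42^(1/0.36) = 0.42^2.778
ln(A_new/A_old) = ln 0.42 / 0.36 = -0.8675 / 0.36 = -2.4097
A_new/A_old = e^-2.4097 ≈ 0.08984
Fraction that can be lost = 1 − 0.08984 = 0.9102

91.0%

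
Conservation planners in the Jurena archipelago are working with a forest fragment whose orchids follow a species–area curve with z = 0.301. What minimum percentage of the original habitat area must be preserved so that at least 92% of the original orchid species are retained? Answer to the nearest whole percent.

76%

Need (A_new/A_old)^0.301 = 0.92, so A_new/A_old = 0.92^(1/0.301) = 0.92^3.322
ln(A_new/A_old) = ln 0.92 / 0.301 = -0.0834 / 0.301 = -0.2770
A_new/A_old = e^-0.2770 ≈ 0.758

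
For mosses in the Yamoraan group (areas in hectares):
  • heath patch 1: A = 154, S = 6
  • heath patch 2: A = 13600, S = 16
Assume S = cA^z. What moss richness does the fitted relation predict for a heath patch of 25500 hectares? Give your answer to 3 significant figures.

18.4

z = ln(16/6) / ln(13600/154) = 0.9808 / 4.4809 = 0.2189
c = 6 / 154^0.2189 = 6 / 3.012 = 1.992
S₃ = 1.992 × 25500^0.2189 = 1.992 × 9.216 ≈ 18.36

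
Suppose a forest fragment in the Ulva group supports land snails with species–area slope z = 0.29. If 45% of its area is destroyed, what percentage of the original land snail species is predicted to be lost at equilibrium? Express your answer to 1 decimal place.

S_new/S_old = (A_new/A_old)^z = 0.55^0.29
= exp(0.29 × ln 0.55) = exp(0.29 × -0.5978) = exp(-0.1734) ≈ 0.8408
Fraction lost = 1 − 0.8408 = 0.1592

15.9%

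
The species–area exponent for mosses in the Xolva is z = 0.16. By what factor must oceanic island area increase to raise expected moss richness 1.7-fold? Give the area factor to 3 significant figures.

27.6

(A₂/A₁)^0.16 = 1.7, so A₂/A₁ = 1.7^(1/0.16) = 1.7^6.25
ln(A₂/A₁) = ln 1.7 / 0.16 = 0.5306 / 0.16 = 3.3164
A₂/A₁ = e^3.3164 ≈ 27.56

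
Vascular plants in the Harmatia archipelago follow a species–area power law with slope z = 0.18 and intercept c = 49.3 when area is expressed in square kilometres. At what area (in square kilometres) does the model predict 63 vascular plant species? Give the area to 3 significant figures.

3.91 square kilometres

63 = 49.3 × A^0.18  ⇒  A^0.18 = 63/49.3 = 1.278
ln A = ln(1.278) / 0.18 = 0.2452 / 0.18 = 1.3623
A = e^1.3623 ≈ 3.905 square kilometres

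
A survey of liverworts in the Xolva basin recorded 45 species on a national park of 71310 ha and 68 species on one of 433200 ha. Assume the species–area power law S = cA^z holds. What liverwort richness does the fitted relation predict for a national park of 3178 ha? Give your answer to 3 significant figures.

22.1

z = ln(68/45) / ln(433200/71310) = 0.4128 / 1.8042 = 0.2288
c = 45 / 71310^0.2288 = 45 / 12.9 = 3.489
S₃ = 3.489 × 3178^0.2288 = 3.489 × 6.33 ≈ 22.08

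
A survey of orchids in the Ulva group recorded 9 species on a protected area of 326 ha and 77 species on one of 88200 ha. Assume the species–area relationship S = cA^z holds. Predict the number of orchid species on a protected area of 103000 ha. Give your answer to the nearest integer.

z = ln(77/9) / ln(88200/326) = 2.1466 / 5.6005 = 0.3833
c = 9 / 326^0.3833 = 9 / 9.189 = 0.9794
S₃ = 0.9794 × 103000^0.3833 = 0.9794 × 83.44 ≈ 81.72

82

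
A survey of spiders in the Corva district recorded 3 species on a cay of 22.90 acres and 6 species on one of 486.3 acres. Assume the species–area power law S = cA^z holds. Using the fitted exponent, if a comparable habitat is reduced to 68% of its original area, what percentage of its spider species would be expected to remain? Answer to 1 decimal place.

z = ln(6/3) / ln(486.3/22.9) = 0.6931 / 3.0557 = 0.2268
S_new/S_old = (A_new/A_old)^z = 0.68^0.2268 = exp(0.2268 × -0.3857) = 0.9162

91.6%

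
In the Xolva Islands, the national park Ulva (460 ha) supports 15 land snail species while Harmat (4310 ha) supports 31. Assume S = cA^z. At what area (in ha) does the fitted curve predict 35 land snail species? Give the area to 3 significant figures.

z = ln(31/15) / ln(4310/460) = 0.7259 / 2.2375 = 0.3244
c = 15 / 460^0.3244 = 15 / 7.31 = 2.052
A = (35/2.052)^(1/0.3244) ⇒ ln A = ln(17.06)/0.3244 = 8.7427
A = e^8.7427 ≈ 6265 ha

6270 ha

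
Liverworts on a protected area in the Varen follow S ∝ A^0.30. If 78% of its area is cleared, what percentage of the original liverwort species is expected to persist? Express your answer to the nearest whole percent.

S_new/S_old = (A_new/A_old)^z = 0.22^0.3
= exp(0.3 × ln 0.22) = exp(0.3 × -1.5141) = exp(-0.4542) ≈ 0.6349

63%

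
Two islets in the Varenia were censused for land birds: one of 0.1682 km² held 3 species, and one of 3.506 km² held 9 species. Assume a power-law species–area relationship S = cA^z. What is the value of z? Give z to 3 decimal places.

0.362

Taking logs: ln S = ln c + z ln A, so z = (ln S₂ − ln S₁)/(ln A₂ − ln A₁).
z = ln(9/3) / ln(3.506/0.1682) = ln(3) / ln(20.84) = 1.0986 / 3.0371 = 0.3617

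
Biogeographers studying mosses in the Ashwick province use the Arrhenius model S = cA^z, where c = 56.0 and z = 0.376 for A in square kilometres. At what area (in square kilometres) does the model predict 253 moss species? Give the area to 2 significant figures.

253 = 56 × A^0.376  ⇒  A^0.376 = 253/56 = 4.518
ln A = ln(4.518) / 0.376 = 1.5080 / 0.376 = 4.0107
A = e^4.0107 ≈ 55.19 square kilometres

55 square kilometres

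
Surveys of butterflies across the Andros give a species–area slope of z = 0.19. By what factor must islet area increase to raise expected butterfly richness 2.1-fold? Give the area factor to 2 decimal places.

(A₂/A₁)^0.19 = 2.1, so A₂/A₁ = 2.1^(1/0.19) = 2.1^5.263
ln(A₂/A₁) = ln 2.1 / 0.19 = 0.7419 / 0.19 = 3.9049
A₂/A₁ = e^3.9049 ≈ 49.65

49.65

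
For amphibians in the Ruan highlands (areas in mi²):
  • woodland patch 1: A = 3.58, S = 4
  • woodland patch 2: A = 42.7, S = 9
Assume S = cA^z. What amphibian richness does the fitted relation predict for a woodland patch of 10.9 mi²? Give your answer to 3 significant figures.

z = ln(9/4) / ln(42.7/3.58) = 0.8109 / 2.4788 = 0.3271
c = 4 / 3.58^0.3271 = 4 / 1.518 = 2.635
S₃ = 2.635 × 10.9^0.3271 = 2.635 × 2.185 ≈ 5.758

5.76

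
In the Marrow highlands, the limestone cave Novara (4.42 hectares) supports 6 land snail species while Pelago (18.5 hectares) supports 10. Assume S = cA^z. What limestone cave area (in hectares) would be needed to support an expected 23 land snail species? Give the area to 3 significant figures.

z = ln(10/6) / ln(18.5/4.42) = 0.5108 / 1.4316 = 0.3568
c = 6 / 4.42^0.3568 = 6 / 1.699 = 3.531
A = (23/3.531)^(1/0.3568) ⇒ ln A = ln(6.514)/0.3568 = 5.2521
A = e^5.2521 ≈ 191 hectares

191 hectares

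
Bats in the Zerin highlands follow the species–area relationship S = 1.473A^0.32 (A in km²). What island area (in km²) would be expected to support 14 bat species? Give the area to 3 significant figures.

14 = 1.473 × A^0.32  ⇒  A^0.32 = 14/1.473 = 9.504
ln A = ln(9.504) / 0.32 = 2.2518 / 0.32 = 7.0367
A = e^7.0367 ≈ 1138 km²

1140 km²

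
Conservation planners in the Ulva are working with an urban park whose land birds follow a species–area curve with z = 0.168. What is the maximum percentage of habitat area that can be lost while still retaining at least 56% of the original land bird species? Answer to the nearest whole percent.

97%

Need (A_new/A_old)^0.168 = 0.56, so A_new/A_old = 0.56^(1/0.168) = 0.56^5.952
ln(A_new/A_old) = ln 0.56 / 0.168 = -0.5798 / 0.168 = -3.4513
A_new/A_old = e^-3.4513 ≈ 0.0317
Fraction that can be lost = 1 − 0.0317 = 0.9683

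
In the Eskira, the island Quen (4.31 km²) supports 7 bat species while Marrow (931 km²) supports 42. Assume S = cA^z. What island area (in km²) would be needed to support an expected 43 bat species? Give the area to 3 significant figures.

z = ln(42/7) / ln(931/4.31) = 1.7918 / 5.3753 = 0.3333
c = 7 / 4.31^0.3333 = 7 / 1.627 = 4.301
A = (43/4.301)^(1/0.3333) ⇒ ln A = ln(9.997)/0.3333 = 6.9069
A = e^6.9069 ≈ 999.1 km²

999 km²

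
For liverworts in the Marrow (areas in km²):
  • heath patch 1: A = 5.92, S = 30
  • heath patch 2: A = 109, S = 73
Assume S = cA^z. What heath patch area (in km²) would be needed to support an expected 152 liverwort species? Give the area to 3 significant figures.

1200 km²

z = ln(73/30) / ln(109/5.92) = 0.8893 / 2.9130 = 0.3053
c = 30 / 5.92^0.3053 = 30 / 1.721 = 17.43
A = (152/17.43)^(1/0.3053) ⇒ ln A = ln(8.719)/0.3053 = 7.0939
A = e^7.0939 ≈ 1205 km²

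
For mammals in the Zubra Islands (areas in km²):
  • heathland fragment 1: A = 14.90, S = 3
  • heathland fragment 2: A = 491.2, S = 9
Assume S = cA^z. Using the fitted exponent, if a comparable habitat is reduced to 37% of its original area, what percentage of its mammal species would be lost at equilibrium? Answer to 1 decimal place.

z = ln(9/3) / ln(491.2/14.9) = 1.0986 / 3.4955 = 0.3143
S_new/S_old = (A_new/A_old)^z = 0.37^0.3143 = exp(0.3143 × -0.9943) = 0.7316
Fraction lost = 1 − 0.7316 = 0.2684

26.8%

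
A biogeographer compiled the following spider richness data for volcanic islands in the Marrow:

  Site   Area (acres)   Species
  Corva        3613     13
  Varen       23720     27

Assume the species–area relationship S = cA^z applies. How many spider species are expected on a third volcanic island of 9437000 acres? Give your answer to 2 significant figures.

z = ln(27/13) / ln(23720/3613) = 0.7309 / 1.8818 = 0.3884
c = 13 / 3613^0.3884 = 13 / 24.09 = 0.5396
S₃ = 0.5396 × 9437000^0.3884 = 0.5396 × 511.7 ≈ 276.1

280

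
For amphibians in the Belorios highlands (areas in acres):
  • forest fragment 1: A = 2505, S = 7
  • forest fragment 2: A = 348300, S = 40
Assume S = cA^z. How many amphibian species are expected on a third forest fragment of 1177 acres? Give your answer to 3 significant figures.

z = ln(40/7) / ln(348300/2505) = 1.7430 / 4.9348 = 0.3532
c = 7 / 2505^0.3532 = 7 / 15.87 = 0.4412
S₃ = 0.4412 × 1177^0.3532 = 0.4412 × 12.15 ≈ 5.361

5.36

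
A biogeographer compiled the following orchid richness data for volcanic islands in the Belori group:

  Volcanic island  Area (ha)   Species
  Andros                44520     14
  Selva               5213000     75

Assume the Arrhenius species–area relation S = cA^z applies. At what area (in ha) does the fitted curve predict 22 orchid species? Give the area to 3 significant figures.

z = ln(75/14) / ln(5213000/44520) = 1.6784 / 4.7630 = 0.3524
c = 14 / 44520^0.3524 = 14 / 43.46 = 0.3221
A = (22/0.3221)^(1/0.3524) ⇒ ln A = ln(68.3)/0.3524 = 11.9863
A = e^11.9863 ≈ 160543 ha

161000 ha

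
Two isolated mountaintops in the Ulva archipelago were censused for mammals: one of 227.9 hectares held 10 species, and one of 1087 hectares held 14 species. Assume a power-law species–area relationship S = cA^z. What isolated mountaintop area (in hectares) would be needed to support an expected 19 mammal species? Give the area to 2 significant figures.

4500 hectares

z = ln(14/10) / ln(1087/227.9) = 0.3365 / 1.5623 = 0.2154
c = 10 / 227.9^0.2154 = 10 / 3.22 = 3.106
A = (19/3.106)^(1/0.2154) ⇒ ln A = ln(6.117)/0.2154 = 8.4091
A = e^8.4091 ≈ 4488 hectares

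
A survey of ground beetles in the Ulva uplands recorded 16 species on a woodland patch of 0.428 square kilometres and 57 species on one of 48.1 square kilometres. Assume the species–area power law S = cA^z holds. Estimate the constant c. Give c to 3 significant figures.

20.1

z = ln(S₂/S₁) / ln(A₂/A₁) = ln(57/16) / ln(48.1/0.428) = 1.2705 / 4.7219 = 0.2691
c = S₁ / A₁^z = 16 / 0.428^0.2691 = 16 / 0.7959 = 20.1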